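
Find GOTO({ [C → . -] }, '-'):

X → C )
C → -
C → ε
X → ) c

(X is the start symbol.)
GOTO(I, '-') = CLOSURE({ [A → αX.β] : [A → α.Xβ] ∈ I, X = '-' })

Items with dot before '-', with the dot advanced:
  [C → . -] → [C → - .]
Closure adds nothing (no advanced item has the dot before a non-terminal).

GOTO = { [C → - .] }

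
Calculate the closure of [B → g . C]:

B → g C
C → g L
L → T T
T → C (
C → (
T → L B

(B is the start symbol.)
{ [B → g . C], [C → . (], [C → . g L] }

To compute CLOSURE, for each item [A → α.Bβ] where B is a non-terminal, add [B → .γ] for all productions B → γ; repeat for the newly added items until nothing changes.

Start with: [B → g . C]
  [B → g . C] has the dot before C: add [C → . g L], [C → . (]
No further items can be added.

CLOSURE = { [B → g . C], [C → . (], [C → . g L] }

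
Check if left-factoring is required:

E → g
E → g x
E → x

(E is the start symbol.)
Yes, E has productions with common prefix 'g'

Left-factoring is needed when two productions for the same non-terminal
share a common prefix on the right-hand side.

Productions for E:
  E → g
  E → g x
  E → x

Found common prefix 'g' in productions for E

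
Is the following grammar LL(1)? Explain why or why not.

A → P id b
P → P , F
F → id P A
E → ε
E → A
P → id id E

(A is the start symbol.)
No. Predict set conflict for P: { 'id' }

A grammar is LL(1) if for each non-terminal N with multiple productions, the predict sets of those productions are pairwise disjoint, where PREDICT(N → α) = (FIRST(α) \ {ε}) ∪ (FOLLOW(N) if α ⇒* ε).

Relevant sets:
  FIRST(P) = { 'id' }
  FIRST(A) = { 'id' }
  FOLLOW(E) = { ',', 'id' }

For P:
  PREDICT(P → P ',' F) = { 'id' }
  PREDICT(P → id id E) = { 'id' }
For E:
  PREDICT(E → ε) = { ',', 'id' }
  PREDICT(E → A) = { 'id' }
A, F have a single production, so nothing to check there.

Conflict found: Predict set conflict for P: { 'id' }
The grammar is NOT LL(1).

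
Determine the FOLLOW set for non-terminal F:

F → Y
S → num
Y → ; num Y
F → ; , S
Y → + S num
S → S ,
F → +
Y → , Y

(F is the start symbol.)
F is the start symbol, so $ ∈ FOLLOW(F).
F does not occur on any right-hand side.

Taking the union: FOLLOW(F) = { $ }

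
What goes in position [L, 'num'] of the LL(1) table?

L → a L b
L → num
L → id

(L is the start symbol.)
To find M[L, 'num'], we find productions for L where 'num' is in the predict set (PREDICT(N → α) = (FIRST(α) \ {ε}) ∪ (FOLLOW(N) if α ⇒* ε)).

L → a L b: PREDICT = { 'a' }
L → num: PREDICT = { 'num' }
  'num' is in predict set, so this production goes in M[L, 'num']
L → id: PREDICT = { 'id' }

M[L, 'num'] = L → num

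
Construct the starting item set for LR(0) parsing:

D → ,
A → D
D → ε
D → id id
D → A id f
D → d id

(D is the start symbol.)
{ [A → . D], [D → . ,], [D → . A id f], [D → . d id], [D → . id id], [D → .], [D' → . D] }

First, augment the grammar with D' → D
I₀ = CLOSURE({ [D' → . D] }):
  [D' → . D] has the dot before D: add [D → . ,], [D → .], [D → . id id], [D → . A id f], [D → . d id]
  [D → . A id f] has the dot before A: add [A → . D]
No further items can be added.

I₀ = { [A → . D], [D → . ,], [D → . A id f], [D → . d id], [D → . id id], [D → .], [D' → . D] }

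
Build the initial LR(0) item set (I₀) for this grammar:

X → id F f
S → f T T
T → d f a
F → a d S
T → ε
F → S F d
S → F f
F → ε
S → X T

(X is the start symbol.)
{ [X → . id F f], [X' → . X] }

First, augment the grammar with X' → X
I₀ = CLOSURE({ [X' → . X] }):
  [X' → . X] has the dot before X: add [X → . id F f]
No further items can be added.

I₀ = { [X → . id F f], [X' → . X] }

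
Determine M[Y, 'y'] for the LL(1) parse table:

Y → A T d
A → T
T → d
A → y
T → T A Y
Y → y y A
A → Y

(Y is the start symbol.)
To find M[Y, 'y'], we find productions for Y where 'y' is in the predict set (PREDICT(N → α) = (FIRST(α) \ {ε}) ∪ (FOLLOW(N) if α ⇒* ε)).

Relevant sets:
  FIRST(A) = { 'd', 'y' }

Y → A T d: PREDICT = { 'd', 'y' }
  'y' is in predict set, so this production goes in M[Y, 'y']
Y → y y A: PREDICT = { 'y' }
  'y' is in predict set, so this production goes in M[Y, 'y']

M[Y, 'y'] = Y → A T d, Y → y y A  (a multiply-defined cell — the grammar is not LL(1))

Answer: Y → A T d, Y → y y A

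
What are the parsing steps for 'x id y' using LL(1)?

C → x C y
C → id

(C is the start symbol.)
Stack is shown with the top on the left.

Stack    Input     Action
-------------------------
C $      x id y $  output C → x C y
x C y $  x id y $  match 'x'
C y $    id y $    output C → id
id y $   id y $    match 'id'
y $      y $       match 'y'
$        $         accept

The string is accepted.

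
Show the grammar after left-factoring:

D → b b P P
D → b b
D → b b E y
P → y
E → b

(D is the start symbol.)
Left-factoring transforms A → αβ₁ | αβ₂ into A → αA' and A' → β₁ | β₂
(α is the longest common prefix among the alternatives). Repeat until
no nonterminal has two alternatives with a common prefix.

Round 1: D has alternatives sharing prefix 'b b'. Introduce D': D → b b D'
  Add: D' → P P
  Add: D' → ε
  Add: D' → E y

No remaining common prefixes — done.

Resulting grammar:
D → b b D'
D' → P P
D' → ε
D' → E y
P → y
E → b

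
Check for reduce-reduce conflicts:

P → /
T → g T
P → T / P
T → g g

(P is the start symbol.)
No reduce-reduce conflicts

Augment with P' → P and build the canonical LR(0) collection (I0 = CLOSURE({[P' → . P]}), then GOTO on every symbol after a dot until no new states appear). It has 9 states:
  I0: { [P → . /], [P → . T / P], [P' → . P], [T → . g T], [T → . g g] }  — shift
  I1: { [P → / .] }  — reduce
  I2: { [P' → P .] }  — accept
  I3: { [P → T . / P] }  — shift
  I4: { [T → . g T], [T → . g g], [T → g . T], [T → g . g] }  — shift
  I5: { [T → g T .] }  — reduce
  I6: { [T → . g T], [T → . g g], [T → g . T], [T → g . g], [T → g g .] }  — shift, reduce
  I7: { [P → . /], [P → . T / P], [P → T / . P], [T → . g T], [T → . g g] }  — shift
  I8: { [P → T / P .] }  — reduce

No state contains more than one complete item.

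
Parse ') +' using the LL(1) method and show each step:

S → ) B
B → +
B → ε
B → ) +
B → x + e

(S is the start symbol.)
LL(1) parsing maintains a stack (initially the start symbol over $) and the input. At each step: if the stack top is a terminal, match it against the current input token; if it is a non-terminal N, replace it with the RHS of M[N, lookahead] (the unique production whose predict set contains the lookahead).

Stack is shown with the top on the left.

Stack  Input  Action
--------------------
S $    ) + $  output S → ) B
) B $  ) + $  match ')'
B $    + $    output B → +
+ $    + $    match '+'
$      $      accept

The string is accepted.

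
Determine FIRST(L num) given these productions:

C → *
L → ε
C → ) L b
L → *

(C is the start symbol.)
{ '*', 'num' }

FIRST sets of the non-terminals involved (from the grammar, by fixed-point iteration):
  FIRST(L) = { '*', ε }

To compute FIRST(L num), process the symbols left to right:
Symbol L is a non-terminal. Add FIRST(L) \ {ε} = { '*' }
L is nullable (ε ∈ FIRST(L)), continue to the next symbol.
Symbol num is a terminal. Add 'num' and stop.
FIRST(L num) = { '*', 'num' }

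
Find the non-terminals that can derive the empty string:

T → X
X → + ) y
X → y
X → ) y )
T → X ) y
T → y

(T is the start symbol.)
There are no ε-productions, so no non-terminal can derive ε.
No non-terminals are nullable.

Answer: None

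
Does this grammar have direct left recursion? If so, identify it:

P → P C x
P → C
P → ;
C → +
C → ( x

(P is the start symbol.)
Direct left recursion occurs when N → N α for some non-terminal N (the right-hand side begins with the left-hand side itself).

P → P C x: LEFT RECURSIVE (starts with P)
P → C: starts with C
P → ;: starts with ';'
C → +: starts with '+'
C → ( x: starts with '('

The grammar has direct left recursion on: P.

Answer: Yes, P is left-recursive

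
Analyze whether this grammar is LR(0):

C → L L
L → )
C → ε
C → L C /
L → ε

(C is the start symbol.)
A grammar is LR(0) if no state in the canonical LR(0) collection has:
  - both a shift item (dot before a terminal) and a complete item (shift-reduce conflict), or
  - two or more complete items (reduce-reduce conflict; the accept item [C' → C .] counts as a complete item here).

Augment with C' → C and build the canonical LR(0) collection (I0 = CLOSURE({[C' → . C]}), then GOTO on every symbol after a dot until no new states appear). It has 7 states:
  I0: { [C → . L C /], [C → . L L], [C → .], [C' → . C], [L → . )], [L → .] }  — shift, 2 reduces
  I1: { [L → ) .] }  — reduce
  I2: { [C' → C .] }  — accept
  I3: { [C → . L C /], [C → . L L], [C → .], [C → L . C /], [C → L . L], [L → . )], [L → .] }  — shift, 2 reduces
  I4: { [C → L C . /] }  — shift
  I5: { [C → . L C /], [C → . L L], [C → .], [C → L . C /], [C → L . L], [C → L L .], [L → . )], [L → .] }  — shift, 3 reduces
  I6: { [C → L C / .] }  — reduce

Conflict in state I0:
  Shift-reduce conflict between [C → .] and [L → . )]
So the grammar is NOT LR(0).

Answer: No. Shift-reduce conflict between [C → .] and [L → . )]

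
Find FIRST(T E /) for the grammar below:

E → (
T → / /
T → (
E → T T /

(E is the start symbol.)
FIRST sets of the non-terminals involved (from the grammar, by fixed-point iteration):
  FIRST(T) = { '(', '/' }

To compute FIRST(T E /), process the symbols left to right:
Symbol T is a non-terminal. Add FIRST(T) \ {ε} = { '(', '/' }
T is not nullable (ε ∉ FIRST(T)), so stop here.
FIRST(T E /) = { '(', '/' }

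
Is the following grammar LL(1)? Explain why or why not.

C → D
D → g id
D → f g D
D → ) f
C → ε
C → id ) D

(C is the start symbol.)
Yes, the grammar is LL(1).

A grammar is LL(1) if for each non-terminal N with multiple productions, the predict sets of those productions are pairwise disjoint, where PREDICT(N → α) = (FIRST(α) \ {ε}) ∪ (FOLLOW(N) if α ⇒* ε).

Relevant sets:
  FIRST(D) = { ')', 'f', 'g' }
  FOLLOW(C) = { $ }

For C:
  PREDICT(C → D) = { ')', 'f', 'g' }
  PREDICT(C → ε) = { $ }
  PREDICT(C → id ')' D) = { 'id' }
For D:
  PREDICT(D → g id) = { 'g' }
  PREDICT(D → f g D) = { 'f' }
  PREDICT(D → ')' f) = { ')' }

All predict sets are disjoint. The grammar IS LL(1).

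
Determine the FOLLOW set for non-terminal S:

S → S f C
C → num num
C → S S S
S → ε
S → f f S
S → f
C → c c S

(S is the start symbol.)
{ $, 'f' }

To compute FOLLOW(S), find every occurrence of S on a right-hand side N → α S β: add FIRST(β) \ {ε}, and if β is empty or nullable also add FOLLOW(N). Iterate to a fixed point.

S is the start symbol, so $ ∈ FOLLOW(S).
In S → S f C: S is followed by f C, add FIRST(f C) \ {ε} = { 'f' }
In C → S S S: S is followed by S S, add FIRST(S S) \ {ε} = { 'f' }
  S S is nullable, so also add FOLLOW(C)
In C → S S S: S is followed by S, add FIRST(S) \ {ε} = { 'f' }
  S is nullable, so also add FOLLOW(C)
In C → S S S: S is at the end, add FOLLOW(C)
In S → f f S: S is at the end; this adds FOLLOW(S) to itself — nothing new
In C → c c S: S is at the end, add FOLLOW(C)

The FOLLOW sets referred to above (computed the same way, to a fixed point):
  FOLLOW(C) = { $, 'f' }

Taking the union: FOLLOW(S) = { $, 'f' }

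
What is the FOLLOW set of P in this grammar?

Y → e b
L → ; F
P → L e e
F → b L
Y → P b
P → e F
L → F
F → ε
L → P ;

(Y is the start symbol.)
In Y → P b: P is followed by b, add FIRST(b) \ {ε} = { 'b' }
In L → P ;: P is followed by ';', add FIRST(';') \ {ε} = { ';' }

Taking the union: FOLLOW(P) = { ';', 'b' }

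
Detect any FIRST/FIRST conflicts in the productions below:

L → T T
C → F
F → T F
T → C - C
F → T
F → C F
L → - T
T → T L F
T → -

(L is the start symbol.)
Yes. L → T T / L → '-' T on { '-' }; F → T F / F → T on { '-' }; F → T F / F → C F on { '-' }; F → T / F → C F on { '-' }; T → C '-' C / T → T L F on { '-' }; T → C '-' C / T → '-' on { '-' }; T → T L F / T → '-' on { '-' }

A FIRST/FIRST conflict occurs when two productions N → α and N → β for the same non-terminal have FIRST(α) ∩ FIRST(β) ≠ ∅ (with ε ∈ FIRST of a nullable right-hand side, so two nullable alternatives also conflict).

FIRST sets of the non-terminals at (or reachable through a nullable prefix from) the front of some alternative:
  FIRST(T) = { '-' }
  FIRST(C) = { '-' }

Productions for L:
  L → T T: FIRST = { '-' }
  L → - T: FIRST = { '-' }
Productions for F:
  F → T F: FIRST = { '-' }
  F → T: FIRST = { '-' }
  F → C F: FIRST = { '-' }
Productions for T:
  T → C - C: FIRST = { '-' }
  T → T L F: FIRST = { '-' }
  T → -: FIRST = { '-' }
C has only one production, so no FIRST/FIRST conflict is possible there.

Conflict for L: L → T T and L → - T
  Overlap: { '-' }
Conflict for F: F → T F and F → T
  Overlap: { '-' }
Conflict for F: F → T F and F → C F
  Overlap: { '-' }
Conflict for F: F → T and F → C F
  Overlap: { '-' }
Conflict for T: T → C - C and T → T L F
  Overlap: { '-' }
Conflict for T: T → C - C and T → -
  Overlap: { '-' }
Conflict for T: T → T L F and T → -
  Overlap: { '-' }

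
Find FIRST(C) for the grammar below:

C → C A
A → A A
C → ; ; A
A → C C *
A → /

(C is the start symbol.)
{ ';' }

To compute FIRST(C), examine every production with C on the left-hand side, reading each right-hand side left to right until a non-nullable symbol is reached.

From C → C A:
  - C is the symbol being defined: contributes nothing new
    C is not nullable, so stop
From C → ; ; A:
  - ';' is a terminal: add ';' and stop

Collecting: FIRST(C) = { ';' }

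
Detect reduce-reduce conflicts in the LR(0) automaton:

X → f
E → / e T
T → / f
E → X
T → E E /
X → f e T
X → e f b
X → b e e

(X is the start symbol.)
A reduce-reduce conflict occurs when an LR(0) state has two complete items [A → α .] and [B → β .] — both call for a reduction, and with no lookahead the parser cannot choose between them.

Augment with X' → X and build the canonical LR(0) collection (I0 = CLOSURE({[X' → . X]}), then GOTO on every symbol after a dot until no new states appear). It has 20 states:
  I0: { [X → . b e e], [X → . e f b], [X → . f e T], [X → . f], [X' → . X] }  — shift
  I1: { [X' → X .] }  — accept
  I2: { [X → b . e e] }  — shift
  I3: { [X → e . f b] }  — shift
  I4: { [X → f . e T], [X → f .] }  — shift, reduce
  I5: { [E → . / e T], [E → . X], [T → . / f], [T → . E E /], [X → . b e e], [X → . e f b], [X → . f e T], [X → . f], [X → f e . T] }  — shift
  I6: { [E → / . e T], [T → / . f] }  — shift
  I7: { [E → . / e T], [E → . X], [T → E . E /], [X → . b e e], [X → . e f b], [X → . f e T], [X → . f] }  — shift
  I8: { [X → f e T .] }  — reduce
  I9: { [E → X .] }  — reduce
  I10: { [E → / . e T] }  — shift
  I11: { [T → E E . /] }  — shift
  I12: { [T → E E / .] }  — reduce
  I13: { [E → . / e T], [E → . X], [E → / e . T], [T → . / f], [T → . E E /], [X → . b e e], [X → . e f b], [X → . f e T], [X → . f] }  — shift
  I14: { [E → / e T .] }  — reduce
  I15: { [T → / f .] }  — reduce
  I16: { [X → e f . b] }  — shift
  I17: { [X → e f b .] }  — reduce
  I18: { [X → b e . e] }  — shift
  I19: { [X → b e e .] }  — reduce

No state contains more than one complete item.

Answer: No reduce-reduce conflicts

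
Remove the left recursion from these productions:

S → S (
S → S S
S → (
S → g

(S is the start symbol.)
S is directly left-recursive. The standard transformation for
  A → A α₁ | ... | A α_m | β₁ | ... | β_n
is
  A  → β₁ A' | ... | β_n A'
  A' → α₁ A' | ... | α_m A' | ε

S → ( becomes S → ( S'
S → g becomes S → g S'
S → S ( becomes S' → ( S'
S → S S becomes S' → S S'
Add S' → ε

Resulting grammar:
S → ( S'
S → g S'
S' → ( S'
S' → S S'
S' → ε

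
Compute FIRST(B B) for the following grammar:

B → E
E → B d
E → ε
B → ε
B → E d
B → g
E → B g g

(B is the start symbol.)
FIRST sets of the non-terminals involved (from the grammar, by fixed-point iteration):
  FIRST(B) = { 'd', 'g', ε }

To compute FIRST(B B), process the symbols left to right:
Symbol B is a non-terminal. Add FIRST(B) \ {ε} = { 'd', 'g' }
B is nullable (ε ∈ FIRST(B)), continue to the next symbol.
Symbol B is a non-terminal. Add FIRST(B) \ {ε} = { 'd', 'g' }
B is nullable (ε ∈ FIRST(B)), continue to the next symbol.
All symbols are nullable, so ε is in the result.
FIRST(B B) = { 'd', 'g', ε }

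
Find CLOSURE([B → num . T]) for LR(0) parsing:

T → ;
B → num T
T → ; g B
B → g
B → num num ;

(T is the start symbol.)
{ [B → num . T], [T → . ; g B], [T → . ;] }

To compute CLOSURE, for each item [A → α.Bβ] where B is a non-terminal, add [B → .γ] for all productions B → γ; repeat for the newly added items until nothing changes.

Start with: [B → num . T]
  [B → num . T] has the dot before T: add [T → . ;], [T → . ; g B]
No further items can be added.

CLOSURE = { [B → num . T], [T → . ; g B], [T → . ;] }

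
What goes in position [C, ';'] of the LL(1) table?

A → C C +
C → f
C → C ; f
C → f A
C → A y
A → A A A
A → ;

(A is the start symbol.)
To find M[C, ';'], we find productions for C where ';' is in the predict set (PREDICT(N → α) = (FIRST(α) \ {ε}) ∪ (FOLLOW(N) if α ⇒* ε)).

Relevant sets:
  FIRST(C) = { ';', 'f' }
  FIRST(A) = { ';', 'f' }

C → f: PREDICT = { 'f' }
C → C ; f: PREDICT = { ';', 'f' }
  ';' is in predict set, so this production goes in M[C, ';']
C → f A: PREDICT = { 'f' }
C → A y: PREDICT = { ';', 'f' }
  ';' is in predict set, so this production goes in M[C, ';']

M[C, ';'] = C → C ; f, C → A y  (a multiply-defined cell — the grammar is not LL(1))

Answer: C → C ; f, C → A y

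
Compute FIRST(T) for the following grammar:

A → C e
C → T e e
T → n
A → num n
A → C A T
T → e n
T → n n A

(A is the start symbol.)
{ 'e', 'n' }

To compute FIRST(T), examine every production with T on the left-hand side, reading each right-hand side left to right until a non-nullable symbol is reached.

From T → n:
  - n is a terminal: add 'n' and stop
From T → e n:
  - e is a terminal: add 'e' and stop
From T → n n A:
  - n is a terminal: add 'n' and stop

Collecting: FIRST(T) = { 'e', 'n' }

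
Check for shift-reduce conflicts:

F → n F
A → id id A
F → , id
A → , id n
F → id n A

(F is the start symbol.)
Augment with F' → F and build the canonical LR(0) collection (I0 = CLOSURE({[F' → . F]}), then GOTO on every symbol after a dot until no new states appear). It has 15 states:
  I0: { [F → . , id], [F → . id n A], [F → . n F], [F' → . F] }  — shift
  I1: { [F → , . id] }  — shift
  I2: { [F' → F .] }  — accept
  I3: { [F → id . n A] }  — shift
  I4: { [F → . , id], [F → . id n A], [F → . n F], [F → n . F] }  — shift
  I5: { [F → n F .] }  — reduce
  I6: { [A → . , id n], [A → . id id A], [F → id n . A] }  — shift
  I7: { [A → , . id n] }  — shift
  I8: { [F → id n A .] }  — reduce
  I9: { [A → id . id A] }  — shift
  I10: { [A → . , id n], [A → . id id A], [A → id id . A] }  — shift
  I11: { [A → id id A .] }  — reduce
  I12: { [A → , id . n] }  — shift
  I13: { [A → , id n .] }  — reduce
  I14: { [F → , id .] }  — reduce

No state contains both a complete item and a shift item.

Answer: No shift-reduce conflicts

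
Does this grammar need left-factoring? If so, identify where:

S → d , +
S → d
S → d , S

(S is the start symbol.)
Yes, S has productions with common prefix 'd'

Left-factoring is needed when two productions for the same non-terminal
share a common prefix on the right-hand side.

Productions for S:
  S → d , +
  S → d
  S → d , S

Found common prefix 'd' in productions for S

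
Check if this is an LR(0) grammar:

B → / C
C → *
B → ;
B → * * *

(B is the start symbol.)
A grammar is LR(0) if no state in the canonical LR(0) collection has:
  - both a shift item (dot before a terminal) and a complete item (shift-reduce conflict), or
  - two or more complete items (reduce-reduce conflict; the accept item [B' → B .] counts as a complete item here).

Augment with B' → B and build the canonical LR(0) collection (I0 = CLOSURE({[B' → . B]}), then GOTO on every symbol after a dot until no new states appear). It has 9 states:
  I0: { [B → . * * *], [B → . / C], [B → . ;], [B' → . B] }  — shift
  I1: { [B → * . * *] }  — shift
  I2: { [B → / . C], [C → . *] }  — shift
  I3: { [B → ; .] }  — reduce
  I4: { [B' → B .] }  — accept
  I5: { [C → * .] }  — reduce
  I6: { [B → / C .] }  — reduce
  I7: { [B → * * . *] }  — shift
  I8: { [B → * * * .] }  — reduce

Every state is either a pure shift/goto state or contains exactly one complete item and nothing to shift — no conflicts. The grammar is LR(0).

Answer: Yes, the grammar is LR(0)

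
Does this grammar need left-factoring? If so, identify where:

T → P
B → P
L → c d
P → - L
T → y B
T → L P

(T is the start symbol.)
No, left-factoring is not needed

Left-factoring is needed when two productions for the same non-terminal
share a common prefix on the right-hand side.

Productions for T:
  T → P
  T → y B
  T → L P

No common prefixes found.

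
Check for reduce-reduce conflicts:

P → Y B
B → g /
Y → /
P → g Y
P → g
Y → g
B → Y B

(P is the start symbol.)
Yes — I4: [P → g .] vs [Y → g .]

A reduce-reduce conflict occurs when an LR(0) state has two complete items [A → α .] and [B → β .] — both call for a reduction, and with no lookahead the parser cannot choose between them.

Augment with P' → P and build the canonical LR(0) collection (I0 = CLOSURE({[P' → . P]}), then GOTO on every symbol after a dot until no new states appear). It has 12 states:
  I0: { [P → . Y B], [P → . g Y], [P → . g], [P' → . P], [Y → . /], [Y → . g] }  — shift
  I1: { [Y → / .] }  — reduce
  I2: { [P' → P .] }  — accept
  I3: { [B → . Y B], [B → . g /], [P → Y . B], [Y → . /], [Y → . g] }  — shift
  I4: { [P → g . Y], [P → g .], [Y → . /], [Y → . g], [Y → g .] }  — shift, 2 reduces
  I5: { [P → g Y .] }  — reduce
  I6: { [Y → g .] }  — reduce
  I7: { [P → Y B .] }  — reduce
  I8: { [B → . Y B], [B → . g /], [B → Y . B], [Y → . /], [Y → . g] }  — shift
  I9: { [B → g . /], [Y → g .] }  — shift, reduce
  I10: { [B → g / .] }  — reduce
  I11: { [B → Y B .] }  — reduce

I4 contains complete items [P → g .], [Y → g .] — reduce-reduce conflict.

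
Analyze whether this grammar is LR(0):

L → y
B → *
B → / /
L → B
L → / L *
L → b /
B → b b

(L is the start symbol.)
A grammar is LR(0) if no state in the canonical LR(0) collection has:
  - both a shift item (dot before a terminal) and a complete item (shift-reduce conflict), or
  - two or more complete items (reduce-reduce conflict; the accept item [L' → L .] counts as a complete item here).

Augment with L' → L and build the canonical LR(0) collection (I0 = CLOSURE({[L' → . L]}), then GOTO on every symbol after a dot until no new states appear). It has 12 states:
  I0: { [B → . *], [B → . / /], [B → . b b], [L → . / L *], [L → . B], [L → . b /], [L → . y], [L' → . L] }  — shift
  I1: { [B → * .] }  — reduce
  I2: { [B → . *], [B → . / /], [B → . b b], [B → / . /], [L → . / L *], [L → . B], [L → . b /], [L → . y], [L → / . L *] }  — shift
  I3: { [L → B .] }  — reduce
  I4: { [L' → L .] }  — accept
  I5: { [B → b . b], [L → b . /] }  — shift
  I6: { [L → y .] }  — reduce
  I7: { [L → b / .] }  — reduce
  I8: { [B → b b .] }  — reduce
  I9: { [B → . *], [B → . / /], [B → . b b], [B → / . /], [B → / / .], [L → . / L *], [L → . B], [L → . b /], [L → . y], [L → / . L *] }  — shift, reduce
  I10: { [L → / L . *] }  — shift
  I11: { [L → / L * .] }  — reduce

Conflict in state I9:
  Shift-reduce conflict between [B → / / .] and [B → . *]
So the grammar is NOT LR(0).

Answer: No. Shift-reduce conflict between [B → / / .] and [B → . *]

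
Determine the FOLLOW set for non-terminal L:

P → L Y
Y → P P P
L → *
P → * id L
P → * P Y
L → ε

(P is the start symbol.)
To compute FOLLOW(L), find every occurrence of L on a right-hand side N → α L β: add FIRST(β) \ {ε}, and if β is empty or nullable also add FOLLOW(N). Iterate to a fixed point.

In P → L Y: L is followed by Y, add FIRST(Y) \ {ε} = { '*' }
In P → * id L: L is at the end, add FOLLOW(P)

The FOLLOW sets referred to above (computed the same way, to a fixed point):
  FOLLOW(P) = { $, '*' }

Taking the union: FOLLOW(L) = { $, '*' }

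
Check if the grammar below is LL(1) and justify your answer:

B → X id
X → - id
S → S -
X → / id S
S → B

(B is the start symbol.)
No. Predict set conflict for S: { '-', '/' }

Relevant sets:
  FIRST(S) = { '-', '/' }
  FIRST(B) = { '-', '/' }

For X:
  PREDICT(X → '-' id) = { '-' }
  PREDICT(X → '/' id S) = { '/' }
For S:
  PREDICT(S → S '-') = { '-', '/' }
  PREDICT(S → B) = { '-', '/' }
B has a single production, so nothing to check there.

Conflict found: Predict set conflict for S: { '-', '/' }
The grammar is NOT LL(1).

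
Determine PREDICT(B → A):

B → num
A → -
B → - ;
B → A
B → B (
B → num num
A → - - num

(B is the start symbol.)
PREDICT(B → A) = (FIRST(RHS) \ {ε}) ∪ (FOLLOW(B) if ε ∈ FIRST(RHS), i.e. RHS ⇒* ε)
FIRST(A) = { '-' }
FIRST(A) = { '-' }
ε ∉ FIRST(A), so FOLLOW(B) is not added.
PREDICT(B → A) = { '-' }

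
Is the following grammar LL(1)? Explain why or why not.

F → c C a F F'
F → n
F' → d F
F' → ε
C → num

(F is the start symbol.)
No. Predict set conflict for F': { 'd' }

A grammar is LL(1) if for each non-terminal N with multiple productions, the predict sets of those productions are pairwise disjoint, where PREDICT(N → α) = (FIRST(α) \ {ε}) ∪ (FOLLOW(N) if α ⇒* ε).

Relevant sets:
  FOLLOW(F') = { $, 'd' }

For F:
  PREDICT(F → c C a F F') = { 'c' }
  PREDICT(F → n) = { 'n' }
For F':
  PREDICT(F' → d F) = { 'd' }
  PREDICT(F' → ε) = { $, 'd' }
C has a single production, so nothing to check there.

Conflict found: Predict set conflict for F': { 'd' }
The grammar is NOT LL(1).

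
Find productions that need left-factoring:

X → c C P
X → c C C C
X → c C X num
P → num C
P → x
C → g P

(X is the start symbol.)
Left-factoring is needed when two productions for the same non-terminal
share a common prefix on the right-hand side.

Productions for X:
  X → c C P
  X → c C C C
  X → c C X num
Productions for P:
  P → num C
  P → x

Found common prefix 'c C' in productions for X

Answer: Yes, X has productions with common prefix 'c C'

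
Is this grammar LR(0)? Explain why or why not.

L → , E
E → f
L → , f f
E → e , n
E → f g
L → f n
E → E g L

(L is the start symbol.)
Augment with L' → L and build the canonical LR(0) collection (I0 = CLOSURE({[L' → . L]}), then GOTO on every symbol after a dot until no new states appear). It has 14 states:
  I0: { [L → . , E], [L → . , f f], [L → . f n], [L' → . L] }  — shift
  I1: { [E → . E g L], [E → . e , n], [E → . f g], [E → . f], [L → , . E], [L → , . f f] }  — shift
  I2: { [L' → L .] }  — accept
  I3: { [L → f . n] }  — shift
  I4: { [L → f n .] }  — reduce
  I5: { [E → E . g L], [L → , E .] }  — shift, reduce
  I6: { [E → e . , n] }  — shift
  I7: { [E → f . g], [E → f .], [L → , f . f] }  — shift, reduce
  I8: { [L → , f f .] }  — reduce
  I9: { [E → f g .] }  — reduce
  I10: { [E → e , . n] }  — shift
  I11: { [E → e , n .] }  — reduce
  I12: { [E → E g . L], [L → . , E], [L → . , f f], [L → . f n] }  — shift
  I13: { [E → E g L .] }  — reduce

Conflict in state I5:
  Shift-reduce conflict between [L → , E .] and [E → E . g L]
So the grammar is NOT LR(0).

Answer: No. Shift-reduce conflict between [L → , E .] and [E → E . g L]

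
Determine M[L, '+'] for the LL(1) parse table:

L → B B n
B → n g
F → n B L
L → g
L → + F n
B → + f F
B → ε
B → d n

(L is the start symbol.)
To find M[L, '+'], we find productions for L where '+' is in the predict set (PREDICT(N → α) = (FIRST(α) \ {ε}) ∪ (FOLLOW(N) if α ⇒* ε)).

Relevant sets:
  FIRST(B) = { '+', 'd', 'n', ε }

L → B B n: PREDICT = { '+', 'd', 'n' }
  '+' is in predict set, so this production goes in M[L, '+']
L → g: PREDICT = { 'g' }
L → + F n: PREDICT = { '+' }
  '+' is in predict set, so this production goes in M[L, '+']

M[L, '+'] = L → B B n, L → + F n  (a multiply-defined cell — the grammar is not LL(1))

Answer: L → B B n, L → + F n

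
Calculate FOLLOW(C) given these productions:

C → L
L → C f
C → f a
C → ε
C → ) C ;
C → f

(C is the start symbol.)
{ $, ';', 'f' }

C is the start symbol, so $ ∈ FOLLOW(C).
In L → C f: C is followed by f, add FIRST(f) \ {ε} = { 'f' }
In C → ) C ;: C is followed by ';', add FIRST(';') \ {ε} = { ';' }

Taking the union: FOLLOW(C) = { $, ';', 'f' }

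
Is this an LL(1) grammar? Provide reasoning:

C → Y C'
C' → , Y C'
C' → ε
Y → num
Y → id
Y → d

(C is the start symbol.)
Relevant sets:
  FOLLOW(C') = { $ }

For C':
  PREDICT(C' → ',' Y C') = { ',' }
  PREDICT(C' → ε) = { $ }
For Y:
  PREDICT(Y → num) = { 'num' }
  PREDICT(Y → id) = { 'id' }
  PREDICT(Y → d) = { 'd' }
C has a single production, so nothing to check there.

All predict sets are disjoint. The grammar IS LL(1).

Answer: Yes, the grammar is LL(1).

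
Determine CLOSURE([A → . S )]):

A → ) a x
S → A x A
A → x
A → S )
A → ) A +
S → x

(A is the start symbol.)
{ [A → . ) A +], [A → . ) a x], [A → . S )], [A → . x], [S → . A x A], [S → . x] }

To compute CLOSURE, for each item [A → α.Bβ] where B is a non-terminal, add [B → .γ] for all productions B → γ; repeat for the newly added items until nothing changes.

Start with: [A → . S )]
  [A → . S )] has the dot before S: add [S → . A x A], [S → . x]
  [S → . A x A] has the dot before A: add [A → . ) a x], [A → . x], [A → . ) A +]
No further items can be added.

CLOSURE = { [A → . ) A +], [A → . ) a x], [A → . S )], [A → . x], [S → . A x A], [S → . x] }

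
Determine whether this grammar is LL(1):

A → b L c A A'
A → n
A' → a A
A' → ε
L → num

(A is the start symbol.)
No. Predict set conflict for A': { 'a' }

A grammar is LL(1) if for each non-terminal N with multiple productions, the predict sets of those productions are pairwise disjoint, where PREDICT(N → α) = (FIRST(α) \ {ε}) ∪ (FOLLOW(N) if α ⇒* ε).

Relevant sets:
  FOLLOW(A') = { $, 'a' }

For A:
  PREDICT(A → b L c A A') = { 'b' }
  PREDICT(A → n) = { 'n' }
For A':
  PREDICT(A' → a A) = { 'a' }
  PREDICT(A' → ε) = { $, 'a' }
L has a single production, so nothing to check there.

Conflict found: Predict set conflict for A': { 'a' }
The grammar is NOT LL(1).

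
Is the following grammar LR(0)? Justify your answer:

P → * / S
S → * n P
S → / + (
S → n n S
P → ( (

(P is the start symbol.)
A grammar is LR(0) if no state in the canonical LR(0) collection has:
  - both a shift item (dot before a terminal) and a complete item (shift-reduce conflict), or
  - two or more complete items (reduce-reduce conflict; the accept item [P' → P .] counts as a complete item here).

Augment with P' → P and build the canonical LR(0) collection (I0 = CLOSURE({[P' → . P]}), then GOTO on every symbol after a dot until no new states appear). It has 16 states:
  I0: { [P → . ( (], [P → . * / S], [P' → . P] }  — shift
  I1: { [P → ( . (] }  — shift
  I2: { [P → * . / S] }  — shift
  I3: { [P' → P .] }  — accept
  I4: { [P → * / . S], [S → . * n P], [S → . / + (], [S → . n n S] }  — shift
  I5: { [S → * . n P] }  — shift
  I6: { [S → / . + (] }  — shift
  I7: { [P → * / S .] }  — reduce
  I8: { [S → n . n S] }  — shift
  I9: { [S → . * n P], [S → . / + (], [S → . n n S], [S → n n . S] }  — shift
  I10: { [S → n n S .] }  — reduce
  I11: { [S → / + . (] }  — shift
  I12: { [S → / + ( .] }  — reduce
  I13: { [P → . ( (], [P → . * / S], [S → * n . P] }  — shift
  I14: { [S → * n P .] }  — reduce
  I15: { [P → ( ( .] }  — reduce

Every state is either a pure shift/goto state or contains exactly one complete item and nothing to shift — no conflicts. The grammar is LR(0).

Answer: Yes, the grammar is LR(0)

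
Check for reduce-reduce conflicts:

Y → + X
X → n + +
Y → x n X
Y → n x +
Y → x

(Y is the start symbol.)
Augment with Y' → Y and build the canonical LR(0) collection (I0 = CLOSURE({[Y' → . Y]}), then GOTO on every symbol after a dot until no new states appear). It has 13 states:
  I0: { [Y → . + X], [Y → . n x +], [Y → . x n X], [Y → . x], [Y' → . Y] }  — shift
  I1: { [X → . n + +], [Y → + . X] }  — shift
  I2: { [Y' → Y .] }  — accept
  I3: { [Y → n . x +] }  — shift
  I4: { [Y → x . n X], [Y → x .] }  — shift, reduce
  I5: { [X → . n + +], [Y → x n . X] }  — shift
  I6: { [Y → x n X .] }  — reduce
  I7: { [X → n . + +] }  — shift
  I8: { [X → n + . +] }  — shift
  I9: { [X → n + + .] }  — reduce
  I10: { [Y → n x . +] }  — shift
  I11: { [Y → n x + .] }  — reduce
  I12: { [Y → + X .] }  — reduce

No state contains more than one complete item.

Answer: No reduce-reduce conflicts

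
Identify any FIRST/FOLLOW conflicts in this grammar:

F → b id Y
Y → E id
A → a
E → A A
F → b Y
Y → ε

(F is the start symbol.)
No FIRST/FOLLOW conflicts.

A FIRST/FOLLOW conflict occurs when a non-terminal N has a nullable alternative N → β (β ⇒* ε) and another alternative N → α with FIRST(α) ∩ FOLLOW(N) ≠ ∅: on such a lookahead the parser cannot decide between expanding α and letting N vanish via β.

Nullable non-terminals: Y.
FIRST sets used below: FIRST(E) = { 'a' }

Y: nullable alternative(s) Y → ε; FOLLOW(Y) = { $ }
  Y → E id: FIRST \ {ε} = { 'a' } — disjoint from FOLLOW(Y)
  Y → ε: FIRST \ {ε} = { } — this is the only nullable alternative, skip

A, E, F have no nullable alternative, so no FIRST/FOLLOW check is needed there.

No FIRST/FOLLOW conflicts found.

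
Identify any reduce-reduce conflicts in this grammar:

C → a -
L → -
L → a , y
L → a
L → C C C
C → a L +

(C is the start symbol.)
Yes — I3: [C → a - .] vs [L → - .]

A reduce-reduce conflict occurs when an LR(0) state has two complete items [A → α .] and [B → β .] — both call for a reduction, and with no lookahead the parser cannot choose between them.

Augment with C' → C and build the canonical LR(0) collection (I0 = CLOSURE({[C' → . C]}), then GOTO on every symbol after a dot until no new states appear). It has 12 states:
  I0: { [C → . a -], [C → . a L +], [C' → . C] }  — shift
  I1: { [C' → C .] }  — accept
  I2: { [C → . a -], [C → . a L +], [C → a . -], [C → a . L +], [L → . -], [L → . C C C], [L → . a , y], [L → . a] }  — shift
  I3: { [C → a - .], [L → - .] }  — 2 reduces
  I4: { [C → . a -], [C → . a L +], [L → C . C C] }  — shift
  I5: { [C → a L . +] }  — shift
  I6: { [C → . a -], [C → . a L +], [C → a . -], [C → a . L +], [L → . -], [L → . C C C], [L → . a , y], [L → . a], [L → a . , y], [L → a .] }  — shift, reduce
  I7: { [L → a , . y] }  — shift
  I8: { [L → a , y .] }  — reduce
  I9: { [C → a L + .] }  — reduce
  I10: { [C → . a -], [C → . a L +], [L → C C . C] }  — shift
  I11: { [L → C C C .] }  — reduce

I3 contains complete items [C → a - .], [L → - .] — reduce-reduce conflict.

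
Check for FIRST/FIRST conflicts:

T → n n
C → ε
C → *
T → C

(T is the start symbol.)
FIRST sets of the non-terminals at (or reachable through a nullable prefix from) the front of some alternative:
  FIRST(C) = { '*', ε }

Productions for T:
  T → n n: FIRST = { 'n' }
  T → C: FIRST = { '*', ε }
Productions for C:
  C → ε: FIRST = { ε }
  C → *: FIRST = { '*' }

All alternatives of each non-terminal have pairwise disjoint FIRST sets.

Answer: No FIRST/FIRST conflicts.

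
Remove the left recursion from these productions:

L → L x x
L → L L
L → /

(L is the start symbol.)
L → / L'
L' → x x L'
L' → L L'
L' → ε

L is directly left-recursive. The standard transformation for
  A → A α₁ | ... | A α_m | β₁ | ... | β_n
is
  A  → β₁ A' | ... | β_n A'
  A' → α₁ A' | ... | α_m A' | ε

L → / becomes L → / L'
L → L x x becomes L' → x x L'
L → L L becomes L' → L L'
Add L' → ε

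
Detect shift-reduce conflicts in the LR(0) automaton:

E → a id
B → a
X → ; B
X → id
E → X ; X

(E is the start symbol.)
No shift-reduce conflicts

Augment with E' → E and build the canonical LR(0) collection (I0 = CLOSURE({[E' → . E]}), then GOTO on every symbol after a dot until no new states appear). It has 11 states:
  I0: { [E → . X ; X], [E → . a id], [E' → . E], [X → . ; B], [X → . id] }  — shift
  I1: { [B → . a], [X → ; . B] }  — shift
  I2: { [E' → E .] }  — accept
  I3: { [E → X . ; X] }  — shift
  I4: { [E → a . id] }  — shift
  I5: { [X → id .] }  — reduce
  I6: { [E → a id .] }  — reduce
  I7: { [E → X ; . X], [X → . ; B], [X → . id] }  — shift
  I8: { [E → X ; X .] }  — reduce
  I9: { [X → ; B .] }  — reduce
  I10: { [B → a .] }  — reduce

No state contains both a complete item and a shift item.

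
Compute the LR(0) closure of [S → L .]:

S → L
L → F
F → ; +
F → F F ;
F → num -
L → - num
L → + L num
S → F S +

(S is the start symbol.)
{ [S → L .] }

To compute CLOSURE, for each item [A → α.Bβ] where B is a non-terminal, add [B → .γ] for all productions B → γ; repeat for the newly added items until nothing changes.

Start with: [S → L .]
The dot is at the end, so nothing is added.

CLOSURE = { [S → L .] }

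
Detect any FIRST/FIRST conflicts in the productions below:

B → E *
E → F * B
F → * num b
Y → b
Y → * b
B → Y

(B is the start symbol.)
Yes. B → E '*' / B → Y on { '*' }

FIRST sets of the non-terminals at (or reachable through a nullable prefix from) the front of some alternative:
  FIRST(E) = { '*' }
  FIRST(Y) = { '*', 'b' }

Productions for B:
  B → E *: FIRST = { '*' }
  B → Y: FIRST = { '*', 'b' }
Productions for Y:
  Y → b: FIRST = { 'b' }
  Y → * b: FIRST = { '*' }
E, F have only one production, so no FIRST/FIRST conflict is possible there.

Conflict for B: B → E * and B → Y
  Overlap: { '*' }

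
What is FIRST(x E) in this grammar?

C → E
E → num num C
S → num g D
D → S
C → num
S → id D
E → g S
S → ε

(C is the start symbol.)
{ 'x' }

To compute FIRST(x E), process the symbols left to right:
Symbol x is a terminal. Add 'x' and stop.
FIRST(x E) = { 'x' }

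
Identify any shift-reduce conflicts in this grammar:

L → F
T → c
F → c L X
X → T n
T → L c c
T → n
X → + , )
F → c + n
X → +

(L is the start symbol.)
Yes — I6: [X → + .] vs [X → + . , )]; I10: [T → c .] vs [F → . c + n]

A shift-reduce conflict occurs when an LR(0) state has both:
  - a complete (reduce) item [A → α .] (dot at the end), and
  - a shift item [B → β . c γ] (dot before a terminal).

Augment with L' → L and build the canonical LR(0) collection (I0 = CLOSURE({[L' → . L]}), then GOTO on every symbol after a dot until no new states appear). It has 18 states:
  I0: { [F → . c + n], [F → . c L X], [L → . F], [L' → . L] }  — shift
  I1: { [L → F .] }  — reduce
  I2: { [L' → L .] }  — accept
  I3: { [F → . c + n], [F → . c L X], [F → c . + n], [F → c . L X], [L → . F] }  — shift
  I4: { [F → c + . n] }  — shift
  I5: { [F → . c + n], [F → . c L X], [F → c L . X], [L → . F], [T → . L c c], [T → . c], [T → . n], [X → . + , )], [X → . +], [X → . T n] }  — shift
  I6: { [X → + . , )], [X → + .] }  — shift, reduce
  I7: { [T → L . c c] }  — shift
  I8: { [X → T . n] }  — shift
  I9: { [F → c L X .] }  — reduce
  I10: { [F → . c + n], [F → . c L X], [F → c . + n], [F → c . L X], [L → . F], [T → c .] }  — shift, reduce
  I11: { [T → n .] }  — reduce
  I12: { [X → T n .] }  — reduce
  I13: { [T → L c . c] }  — shift
  I14: { [T → L c c .] }  — reduce
  I15: { [X → + , . )] }  — shift
  I16: { [X → + , ) .] }  — reduce
  I17: { [F → c + n .] }  — reduce

I6 contains reduce item [X → + .] and shift item [X → + . , )] — shift-reduce conflict.
I10 contains reduce item [T → c .] and shift items [F → . c + n], [F → c . + n], [F → . c L X] — shift-reduce conflict.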